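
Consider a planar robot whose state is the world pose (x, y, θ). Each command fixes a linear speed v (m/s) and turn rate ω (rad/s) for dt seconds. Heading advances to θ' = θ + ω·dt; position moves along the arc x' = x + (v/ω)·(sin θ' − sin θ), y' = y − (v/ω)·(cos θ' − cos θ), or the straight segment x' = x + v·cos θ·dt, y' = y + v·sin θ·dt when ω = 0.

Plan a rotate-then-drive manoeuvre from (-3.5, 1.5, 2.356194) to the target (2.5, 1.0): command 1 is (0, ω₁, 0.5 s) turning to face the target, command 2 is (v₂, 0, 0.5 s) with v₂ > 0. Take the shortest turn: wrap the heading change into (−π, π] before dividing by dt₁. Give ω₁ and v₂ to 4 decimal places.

heading to target = atan2(1−1.5, 2.5−-3.5) = -0.0831
Δθ = wrap(-0.0831 − 2.3562) = -2.4393; ω₁ = Δθ/dt₁ = -4.8787
distance = √((2.5−-3.5)² + (1−1.5)²) = 6.0208; v₂ = distance/dt₂ = 12.0416

ω₁ = -4.8787, v₂ = 12.0416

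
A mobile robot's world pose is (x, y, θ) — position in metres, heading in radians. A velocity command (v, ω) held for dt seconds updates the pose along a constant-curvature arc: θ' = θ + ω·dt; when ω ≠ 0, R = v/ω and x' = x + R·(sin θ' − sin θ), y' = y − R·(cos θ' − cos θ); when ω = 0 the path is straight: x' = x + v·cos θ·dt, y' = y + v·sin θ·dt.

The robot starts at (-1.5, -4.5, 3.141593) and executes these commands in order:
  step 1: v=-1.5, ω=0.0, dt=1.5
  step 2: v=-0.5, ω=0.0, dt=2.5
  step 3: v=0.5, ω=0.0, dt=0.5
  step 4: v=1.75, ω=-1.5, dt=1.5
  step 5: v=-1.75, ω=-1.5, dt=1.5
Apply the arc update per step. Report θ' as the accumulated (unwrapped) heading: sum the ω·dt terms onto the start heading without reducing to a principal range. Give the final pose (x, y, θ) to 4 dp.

step 1: θ'=3.1416 (straight) → pose (0.7500, -4.5000, 3.1416)
step 2: θ'=3.1416 (straight) → pose (2.0000, -4.5000, 3.1416)
step 3: θ'=3.1416 (straight) → pose (1.7500, -4.5000, 3.1416)
step 4: θ'=0.8916 (R=-1.1667) → pose (0.8422, -2.6005, 0.8916)
step 5: θ'=-1.3584 (R=1.1667) → pose (-1.2060, -2.1135, -1.3584)

(-1.2060, -2.1135, -1.3584)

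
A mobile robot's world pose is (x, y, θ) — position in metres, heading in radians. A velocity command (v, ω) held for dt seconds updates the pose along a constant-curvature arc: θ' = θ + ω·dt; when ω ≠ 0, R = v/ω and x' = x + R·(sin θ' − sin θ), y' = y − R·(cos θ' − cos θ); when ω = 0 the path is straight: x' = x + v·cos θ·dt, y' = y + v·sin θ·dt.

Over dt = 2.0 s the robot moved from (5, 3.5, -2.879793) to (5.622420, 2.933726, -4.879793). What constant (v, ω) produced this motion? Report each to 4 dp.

Δθ = -4.879793 − -2.879793 = -2.000000
ω = Δθ/dt = -2.000000/2.0 = -1.0000
R = Δx/(sin θ' − sin θ) = 0.5000
v = R·ω = 0.5000·-1.0000 = -0.5000

v = -0.5000, ω = -1.0000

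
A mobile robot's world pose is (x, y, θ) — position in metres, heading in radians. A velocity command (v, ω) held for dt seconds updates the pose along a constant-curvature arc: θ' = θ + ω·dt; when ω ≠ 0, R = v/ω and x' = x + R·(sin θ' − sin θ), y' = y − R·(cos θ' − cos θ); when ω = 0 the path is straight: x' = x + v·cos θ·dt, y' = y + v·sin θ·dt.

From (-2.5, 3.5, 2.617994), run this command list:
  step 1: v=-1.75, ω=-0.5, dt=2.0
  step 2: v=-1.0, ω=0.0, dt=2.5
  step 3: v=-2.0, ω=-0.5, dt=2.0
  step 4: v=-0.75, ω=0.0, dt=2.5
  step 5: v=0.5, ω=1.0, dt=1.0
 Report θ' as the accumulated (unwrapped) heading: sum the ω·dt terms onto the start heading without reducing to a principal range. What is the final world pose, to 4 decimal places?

(-3.6323, -5.9673, 1.6180)

step 1: θ'=1.6180 (R=3.5000) → pose (-0.7539, 0.6340, 1.6180)
step 2: θ'=1.6180 (straight) → pose (-0.6359, -1.8632, 1.6180)
step 3: θ'=0.6180 (R=4.0000) → pose (-2.3139, -5.3121, 0.6180)
step 4: θ'=0.6180 (straight) → pose (-3.8421, -6.3984, 0.6180)
step 5: θ'=1.6180 (R=0.5000) → pose (-3.6323, -5.9673, 1.6180)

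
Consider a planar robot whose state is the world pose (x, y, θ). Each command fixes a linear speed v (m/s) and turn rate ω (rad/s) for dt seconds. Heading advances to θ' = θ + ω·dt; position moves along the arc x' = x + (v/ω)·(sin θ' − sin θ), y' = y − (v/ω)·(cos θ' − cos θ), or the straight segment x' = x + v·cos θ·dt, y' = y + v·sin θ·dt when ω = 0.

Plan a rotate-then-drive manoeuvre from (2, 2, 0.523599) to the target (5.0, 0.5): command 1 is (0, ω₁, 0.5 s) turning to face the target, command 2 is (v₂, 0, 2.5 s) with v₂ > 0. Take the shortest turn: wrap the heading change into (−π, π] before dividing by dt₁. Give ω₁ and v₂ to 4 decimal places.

heading to target = atan2(0.5−2, 5−2) = -0.4636
Δθ = wrap(-0.4636 − 0.5236) = -0.9872; ω₁ = Δθ/dt₁ = -1.9745
distance = √((5−2)² + (0.5−2)²) = 3.3541; v₂ = distance/dt₂ = 1.3416

ω₁ = -1.9745, v₂ = 1.3416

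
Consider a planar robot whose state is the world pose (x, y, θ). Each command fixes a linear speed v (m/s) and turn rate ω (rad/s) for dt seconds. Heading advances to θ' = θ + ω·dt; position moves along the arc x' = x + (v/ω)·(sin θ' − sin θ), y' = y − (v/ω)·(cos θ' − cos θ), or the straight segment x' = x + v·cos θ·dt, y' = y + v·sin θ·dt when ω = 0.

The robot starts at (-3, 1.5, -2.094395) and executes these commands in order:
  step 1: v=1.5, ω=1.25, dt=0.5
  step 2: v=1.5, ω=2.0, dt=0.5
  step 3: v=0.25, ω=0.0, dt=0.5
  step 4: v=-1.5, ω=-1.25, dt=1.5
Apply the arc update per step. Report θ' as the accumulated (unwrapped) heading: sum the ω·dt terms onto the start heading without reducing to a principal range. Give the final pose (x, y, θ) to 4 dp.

(-2.9519, 2.0377, -2.3444)

step 1: θ'=-1.4694 (R=1.2000) → pose (-3.1546, 0.7785, -1.4694)
step 2: θ'=-0.4694 (R=0.7500) → pose (-2.7477, 0.1856, -0.4694)
step 3: θ'=-0.4694 (straight) → pose (-2.6362, 0.1290, -0.4694)
step 4: θ'=-2.3444 (R=1.2000) → pose (-2.9519, 2.0377, -2.3444)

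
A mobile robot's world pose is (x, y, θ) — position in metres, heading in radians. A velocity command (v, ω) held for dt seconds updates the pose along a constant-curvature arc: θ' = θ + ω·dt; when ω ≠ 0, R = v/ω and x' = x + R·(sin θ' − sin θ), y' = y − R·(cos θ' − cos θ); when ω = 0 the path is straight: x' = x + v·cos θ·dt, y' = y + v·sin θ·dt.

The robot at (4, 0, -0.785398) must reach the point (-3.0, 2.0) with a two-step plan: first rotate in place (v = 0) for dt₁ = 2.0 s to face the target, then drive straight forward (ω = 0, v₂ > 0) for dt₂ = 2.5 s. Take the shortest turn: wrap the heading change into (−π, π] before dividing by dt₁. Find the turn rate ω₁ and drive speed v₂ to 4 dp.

heading to target = atan2(2−0, -3−4) = 2.8633
Δθ = wrap(2.8633 − -0.7854) = -2.6345; ω₁ = Δθ/dt₁ = -1.3172
distance = √((-3−4)² + (2−0)²) = 7.2801; v₂ = distance/dt₂ = 2.9120

ω₁ = -1.3172, v₂ = 2.9120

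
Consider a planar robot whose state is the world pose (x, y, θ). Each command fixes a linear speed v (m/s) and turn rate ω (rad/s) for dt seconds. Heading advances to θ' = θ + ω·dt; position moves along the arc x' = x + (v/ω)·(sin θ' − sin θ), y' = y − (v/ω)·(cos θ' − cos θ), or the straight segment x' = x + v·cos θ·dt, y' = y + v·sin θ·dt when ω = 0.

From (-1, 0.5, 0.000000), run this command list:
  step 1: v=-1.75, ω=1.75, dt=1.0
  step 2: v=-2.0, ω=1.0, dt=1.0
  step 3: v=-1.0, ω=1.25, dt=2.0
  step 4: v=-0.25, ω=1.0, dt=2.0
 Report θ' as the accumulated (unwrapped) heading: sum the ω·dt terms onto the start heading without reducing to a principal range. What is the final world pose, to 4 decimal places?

(-0.2074, -1.0073, 7.2500)

step 1: θ'=1.7500 (R=-1.0000) → pose (-1.9840, -0.6782, 1.7500)
step 2: θ'=2.7500 (R=-2.0000) → pose (-0.7793, -2.1704, 2.7500)
step 3: θ'=5.2500 (R=-0.8000) → pose (0.2131, -1.0212, 5.2500)
step 4: θ'=7.2500 (R=-0.2500) → pose (-0.2074, -1.0073, 7.2500)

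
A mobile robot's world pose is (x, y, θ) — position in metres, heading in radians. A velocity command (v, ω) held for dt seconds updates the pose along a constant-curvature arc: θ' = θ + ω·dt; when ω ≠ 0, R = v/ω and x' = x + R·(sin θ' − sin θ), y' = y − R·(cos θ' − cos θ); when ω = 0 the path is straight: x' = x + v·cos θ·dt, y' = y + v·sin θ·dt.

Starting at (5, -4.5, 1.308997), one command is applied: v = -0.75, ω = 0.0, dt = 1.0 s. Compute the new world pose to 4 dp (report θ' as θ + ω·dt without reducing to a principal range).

θ' = 1.3090 + 0.0·1.0 = 1.3090
ω = 0 → straight: x' = 5 + -0.75·cos(1.3090)·1.0 = 4.8059
y' = -4.5 + -0.75·sin(1.3090)·1.0 = -5.2244

(4.8059, -5.2244, 1.3090)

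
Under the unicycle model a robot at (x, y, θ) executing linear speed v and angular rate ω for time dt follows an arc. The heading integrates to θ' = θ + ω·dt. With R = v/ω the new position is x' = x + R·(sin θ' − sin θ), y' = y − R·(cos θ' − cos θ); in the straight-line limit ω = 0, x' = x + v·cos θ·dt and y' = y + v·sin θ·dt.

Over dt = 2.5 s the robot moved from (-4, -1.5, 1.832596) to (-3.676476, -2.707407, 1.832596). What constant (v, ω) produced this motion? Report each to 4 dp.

Δθ = 1.832596 − 1.832596 = 0.000000
ω = Δθ/dt = 0.000000/2.5 = 0.0000
ω = 0 → v = (Δx·cos θ + Δy·sin θ)/dt = -0.5000

v = -0.5000, ω = 0.0000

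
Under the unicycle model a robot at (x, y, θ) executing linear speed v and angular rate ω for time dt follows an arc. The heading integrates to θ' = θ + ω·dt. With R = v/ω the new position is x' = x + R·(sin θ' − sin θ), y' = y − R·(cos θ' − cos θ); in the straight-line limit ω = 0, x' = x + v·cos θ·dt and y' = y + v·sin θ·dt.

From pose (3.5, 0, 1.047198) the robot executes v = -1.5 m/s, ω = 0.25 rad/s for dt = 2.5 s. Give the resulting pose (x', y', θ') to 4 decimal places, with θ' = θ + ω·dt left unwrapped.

(2.7270, -3.6074, 1.6722)

θ' = 1.0472 + 0.25·2.5 = 1.6722
R = v/ω = -1.5/0.25 = -6.0000
x' = 3.5 + -6.0000·(sin 1.6722 − sin 1.0472) = 2.7270
y' = 0 − -6.0000·(cos 1.6722 − cos 1.0472) = -3.6074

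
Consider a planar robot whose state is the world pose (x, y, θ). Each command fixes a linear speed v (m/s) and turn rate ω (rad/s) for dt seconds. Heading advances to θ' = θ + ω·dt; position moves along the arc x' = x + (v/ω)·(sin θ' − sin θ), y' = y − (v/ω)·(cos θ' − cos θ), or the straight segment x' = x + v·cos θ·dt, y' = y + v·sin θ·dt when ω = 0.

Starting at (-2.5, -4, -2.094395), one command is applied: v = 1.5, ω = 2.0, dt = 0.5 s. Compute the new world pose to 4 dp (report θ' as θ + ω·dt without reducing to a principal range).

(-2.5170, -4.7189, -1.0944)

θ' = -2.0944 + 2.0·0.5 = -1.0944
R = v/ω = 1.5/2.0 = 0.7500
x' = -2.5 + 0.7500·(sin -1.0944 − sin -2.0944) = -2.5170
y' = -4 − 0.7500·(cos -1.0944 − cos -2.0944) = -4.7189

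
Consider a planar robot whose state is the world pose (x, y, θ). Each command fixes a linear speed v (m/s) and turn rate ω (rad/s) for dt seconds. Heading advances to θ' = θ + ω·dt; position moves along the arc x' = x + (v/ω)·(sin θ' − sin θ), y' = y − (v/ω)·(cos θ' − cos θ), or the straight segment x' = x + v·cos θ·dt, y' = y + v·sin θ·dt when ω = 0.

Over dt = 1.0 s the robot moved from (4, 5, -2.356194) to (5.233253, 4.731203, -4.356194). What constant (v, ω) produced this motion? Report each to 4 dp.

v = -1.5000, ω = -2.0000

Δθ = -4.356194 − -2.356194 = -2.000000
ω = Δθ/dt = -2.000000/1.0 = -2.0000
R = Δx/(sin θ' − sin θ) = 0.7500
v = R·ω = 0.7500·-2.0000 = -1.5000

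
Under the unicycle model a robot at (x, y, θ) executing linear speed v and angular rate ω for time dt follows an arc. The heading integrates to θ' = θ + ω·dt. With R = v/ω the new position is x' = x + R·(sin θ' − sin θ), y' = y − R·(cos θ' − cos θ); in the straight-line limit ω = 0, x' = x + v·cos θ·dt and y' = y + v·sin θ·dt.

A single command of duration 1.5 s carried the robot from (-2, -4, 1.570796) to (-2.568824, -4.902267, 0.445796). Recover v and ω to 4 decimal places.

v = -0.7500, ω = -0.7500

Δθ = 0.445796 − 1.570796 = -1.125000
ω = Δθ/dt = -1.125000/1.5 = -0.7500
R = −Δy/(cos θ' − cos θ) = 1.0000
v = R·ω = 1.0000·-0.7500 = -0.7500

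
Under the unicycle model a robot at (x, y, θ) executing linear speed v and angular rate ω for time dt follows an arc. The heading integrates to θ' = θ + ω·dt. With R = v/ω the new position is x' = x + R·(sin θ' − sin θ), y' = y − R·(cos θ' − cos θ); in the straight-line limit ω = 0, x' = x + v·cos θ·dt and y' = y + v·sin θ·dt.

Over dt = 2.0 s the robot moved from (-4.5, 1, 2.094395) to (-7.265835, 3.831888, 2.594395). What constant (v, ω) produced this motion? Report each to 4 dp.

v = 2.0000, ω = 0.2500

Δθ = 2.594395 − 2.094395 = 0.500000
ω = Δθ/dt = 0.500000/2.0 = 0.2500
R = −Δy/(cos θ' − cos θ) = 8.0000
v = R·ω = 8.0000·0.2500 = 2.0000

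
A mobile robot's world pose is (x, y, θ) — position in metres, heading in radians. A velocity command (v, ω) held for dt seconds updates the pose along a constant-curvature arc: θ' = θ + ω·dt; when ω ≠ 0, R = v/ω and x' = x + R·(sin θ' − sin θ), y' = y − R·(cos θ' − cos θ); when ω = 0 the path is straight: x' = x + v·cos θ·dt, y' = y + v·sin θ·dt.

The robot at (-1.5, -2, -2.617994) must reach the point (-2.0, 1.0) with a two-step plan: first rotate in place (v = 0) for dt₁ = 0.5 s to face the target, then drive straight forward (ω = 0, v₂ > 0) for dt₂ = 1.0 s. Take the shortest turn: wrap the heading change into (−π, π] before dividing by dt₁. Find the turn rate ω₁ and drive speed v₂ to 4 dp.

ω₁ = -3.8585, v₂ = 3.0414

heading to target = atan2(1−-2, -2−-1.5) = 1.7359
Δθ = wrap(1.7359 − -2.6180) = -1.9292; ω₁ = Δθ/dt₁ = -3.8585
distance = √((-2−-1.5)² + (1−-2)²) = 3.0414; v₂ = distance/dt₂ = 3.0414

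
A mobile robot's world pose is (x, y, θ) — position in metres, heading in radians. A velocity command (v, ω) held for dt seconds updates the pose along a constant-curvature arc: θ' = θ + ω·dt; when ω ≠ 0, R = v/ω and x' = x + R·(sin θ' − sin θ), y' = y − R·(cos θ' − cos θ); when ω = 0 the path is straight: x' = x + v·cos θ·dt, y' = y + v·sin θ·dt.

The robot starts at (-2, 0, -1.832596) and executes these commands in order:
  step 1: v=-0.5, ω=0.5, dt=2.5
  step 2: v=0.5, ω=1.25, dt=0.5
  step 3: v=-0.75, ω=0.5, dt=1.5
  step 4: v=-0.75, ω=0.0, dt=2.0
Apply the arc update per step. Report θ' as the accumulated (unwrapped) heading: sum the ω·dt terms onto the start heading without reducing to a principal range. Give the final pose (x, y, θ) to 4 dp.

step 1: θ'=-0.5826 (R=-1.0000) → pose (-2.4157, 1.0939, -0.5826)
step 2: θ'=0.0424 (R=0.4000) → pose (-2.1787, 1.0282, 0.0424)
step 3: θ'=0.7924 (R=-1.5000) → pose (-3.1832, 0.5828, 0.7924)
step 4: θ'=0.7924 (straight) → pose (-4.2364, -0.4853, 0.7924)

(-4.2364, -0.4853, 0.7924)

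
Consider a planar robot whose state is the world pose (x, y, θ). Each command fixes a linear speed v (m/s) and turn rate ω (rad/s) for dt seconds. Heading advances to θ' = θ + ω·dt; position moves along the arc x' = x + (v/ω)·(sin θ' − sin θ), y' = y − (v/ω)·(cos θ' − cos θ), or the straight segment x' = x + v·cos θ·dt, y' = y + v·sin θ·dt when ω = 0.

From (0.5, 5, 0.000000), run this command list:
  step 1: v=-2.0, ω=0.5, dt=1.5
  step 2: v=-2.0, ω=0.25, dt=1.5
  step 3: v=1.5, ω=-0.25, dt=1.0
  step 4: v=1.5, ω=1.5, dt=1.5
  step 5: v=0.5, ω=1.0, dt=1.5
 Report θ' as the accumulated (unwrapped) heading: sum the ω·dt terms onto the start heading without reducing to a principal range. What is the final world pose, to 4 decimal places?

step 1: θ'=0.7500 (R=-4.0000) → pose (-2.2266, 3.9268, 0.7500)
step 2: θ'=1.1250 (R=-8.0000) → pose (-3.9916, 1.5227, 1.1250)
step 3: θ'=0.8750 (R=-6.0000) → pose (-3.1832, 2.7816, 0.8750)
step 4: θ'=3.1250 (R=1.0000) → pose (-3.9342, 4.4224, 3.1250)
step 5: θ'=4.6250 (R=0.5000) → pose (-4.4406, 3.9661, 4.6250)

(-4.4406, 3.9661, 4.6250)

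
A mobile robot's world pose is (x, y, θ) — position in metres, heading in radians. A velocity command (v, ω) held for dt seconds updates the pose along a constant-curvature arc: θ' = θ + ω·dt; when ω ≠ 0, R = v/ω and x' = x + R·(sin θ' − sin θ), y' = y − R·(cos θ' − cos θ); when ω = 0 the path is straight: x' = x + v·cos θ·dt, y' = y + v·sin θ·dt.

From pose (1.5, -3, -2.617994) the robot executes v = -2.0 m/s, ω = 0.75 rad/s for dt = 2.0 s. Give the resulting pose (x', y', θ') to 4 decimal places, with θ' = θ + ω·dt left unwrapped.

θ' = -2.6180 + 0.75·2.0 = -1.1180
R = v/ω = -2.0/0.75 = -2.6667
x' = 1.5 + -2.6667·(sin -1.1180 − sin -2.6180) = 2.5646
y' = -3 − -2.6667·(cos -1.1180 − cos -2.6180) = 0.4760

(2.5646, 0.4760, -1.1180)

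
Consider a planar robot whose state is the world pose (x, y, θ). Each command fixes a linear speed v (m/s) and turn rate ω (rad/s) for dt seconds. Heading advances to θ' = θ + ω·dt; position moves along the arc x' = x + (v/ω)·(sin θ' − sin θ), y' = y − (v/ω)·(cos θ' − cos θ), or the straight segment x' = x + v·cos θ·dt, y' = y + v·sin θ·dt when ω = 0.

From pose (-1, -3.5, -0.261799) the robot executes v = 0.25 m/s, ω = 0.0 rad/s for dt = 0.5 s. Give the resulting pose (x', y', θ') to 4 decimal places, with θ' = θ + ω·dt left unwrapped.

(-0.8793, -3.5324, -0.2618)

θ' = -0.2618 + 0.0·0.5 = -0.2618
ω = 0 → straight: x' = -1 + 0.25·cos(-0.2618)·0.5 = -0.8793
y' = -3.5 + 0.25·sin(-0.2618)·0.5 = -3.5324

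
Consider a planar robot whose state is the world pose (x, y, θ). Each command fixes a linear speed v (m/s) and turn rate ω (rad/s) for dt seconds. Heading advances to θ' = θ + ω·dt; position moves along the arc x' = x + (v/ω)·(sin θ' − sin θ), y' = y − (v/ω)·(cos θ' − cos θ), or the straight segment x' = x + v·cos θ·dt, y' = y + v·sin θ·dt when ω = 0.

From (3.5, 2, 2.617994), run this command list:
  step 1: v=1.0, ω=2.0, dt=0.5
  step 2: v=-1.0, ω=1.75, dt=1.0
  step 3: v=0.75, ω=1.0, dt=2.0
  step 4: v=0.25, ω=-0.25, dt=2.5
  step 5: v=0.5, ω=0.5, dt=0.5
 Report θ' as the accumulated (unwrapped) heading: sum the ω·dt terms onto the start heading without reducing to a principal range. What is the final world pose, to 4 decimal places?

step 1: θ'=3.6180 (R=0.5000) → pose (3.0207, 2.0113, 3.6180)
step 2: θ'=5.3680 (R=-0.5714) → pose (3.2116, 2.8675, 5.3680)
step 3: θ'=7.3680 (R=0.7500) → pose (4.4693, 2.9744, 7.3680)
step 4: θ'=6.7430 (R=-1.0000) → pose (4.9097, 3.4035, 6.7430)
step 5: θ'=6.9930 (R=1.0000) → pose (5.1176, 3.5411, 6.9930)

(5.1176, 3.5411, 6.9930)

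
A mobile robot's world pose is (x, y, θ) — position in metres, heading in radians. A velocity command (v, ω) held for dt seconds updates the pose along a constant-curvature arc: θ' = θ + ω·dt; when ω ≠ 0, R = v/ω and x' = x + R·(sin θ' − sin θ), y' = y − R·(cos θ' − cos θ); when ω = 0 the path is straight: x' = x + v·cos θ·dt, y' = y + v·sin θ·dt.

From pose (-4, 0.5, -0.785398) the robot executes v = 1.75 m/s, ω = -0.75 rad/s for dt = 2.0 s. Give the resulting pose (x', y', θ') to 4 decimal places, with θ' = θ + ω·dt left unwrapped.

(-3.8874, -2.6790, -2.2854)

θ' = -0.7854 + -0.75·2.0 = -2.2854
R = v/ω = 1.75/-0.75 = -2.3333
x' = -4 + -2.3333·(sin -2.2854 − sin -0.7854) = -3.8874
y' = 0.5 − -2.3333·(cos -2.2854 − cos -0.7854) = -2.6790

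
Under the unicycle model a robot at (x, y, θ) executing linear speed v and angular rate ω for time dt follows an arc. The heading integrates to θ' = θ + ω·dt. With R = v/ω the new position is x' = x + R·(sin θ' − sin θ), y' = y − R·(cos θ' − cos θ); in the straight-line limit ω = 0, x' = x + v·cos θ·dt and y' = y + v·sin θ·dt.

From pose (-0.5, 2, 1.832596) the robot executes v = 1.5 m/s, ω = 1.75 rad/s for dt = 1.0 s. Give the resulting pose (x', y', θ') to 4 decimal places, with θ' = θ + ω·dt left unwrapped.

θ' = 1.8326 + 1.75·1.0 = 3.5826
R = v/ω = 1.5/1.75 = 0.8571
x' = -0.5 + 0.8571·(sin 3.5826 − sin 1.8326) = -1.6938
y' = 2 − 0.8571·(cos 3.5826 − cos 1.8326) = 2.5533

(-1.6938, 2.5533, 3.5826)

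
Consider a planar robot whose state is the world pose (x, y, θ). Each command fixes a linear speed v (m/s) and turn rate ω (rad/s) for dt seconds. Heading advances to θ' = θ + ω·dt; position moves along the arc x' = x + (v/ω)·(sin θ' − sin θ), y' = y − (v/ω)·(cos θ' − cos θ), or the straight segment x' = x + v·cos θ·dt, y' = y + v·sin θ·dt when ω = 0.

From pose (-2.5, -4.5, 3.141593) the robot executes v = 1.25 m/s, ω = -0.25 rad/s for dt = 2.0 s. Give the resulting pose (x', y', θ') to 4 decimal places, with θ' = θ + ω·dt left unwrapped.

(-4.8971, -3.8879, 2.6416)

θ' = 3.1416 + -0.25·2.0 = 2.6416
R = v/ω = 1.25/-0.25 = -5.0000
x' = -2.5 + -5.0000·(sin 2.6416 − sin 3.1416) = -4.8971
y' = -4.5 − -5.0000·(cos 2.6416 − cos 3.1416) = -3.8879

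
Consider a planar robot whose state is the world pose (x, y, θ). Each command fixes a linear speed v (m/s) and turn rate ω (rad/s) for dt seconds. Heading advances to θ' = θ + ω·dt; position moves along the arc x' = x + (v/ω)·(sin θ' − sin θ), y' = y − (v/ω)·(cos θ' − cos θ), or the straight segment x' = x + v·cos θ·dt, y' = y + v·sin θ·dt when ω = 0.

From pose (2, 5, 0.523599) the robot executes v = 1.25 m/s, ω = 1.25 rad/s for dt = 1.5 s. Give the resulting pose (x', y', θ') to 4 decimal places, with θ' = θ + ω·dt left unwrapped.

(2.1765, 6.6025, 2.3986)

θ' = 0.5236 + 1.25·1.5 = 2.3986
R = v/ω = 1.25/1.25 = 1.0000
x' = 2 + 1.0000·(sin 2.3986 − sin 0.5236) = 2.1765
y' = 5 − 1.0000·(cos 2.3986 − cos 0.5236) = 6.6025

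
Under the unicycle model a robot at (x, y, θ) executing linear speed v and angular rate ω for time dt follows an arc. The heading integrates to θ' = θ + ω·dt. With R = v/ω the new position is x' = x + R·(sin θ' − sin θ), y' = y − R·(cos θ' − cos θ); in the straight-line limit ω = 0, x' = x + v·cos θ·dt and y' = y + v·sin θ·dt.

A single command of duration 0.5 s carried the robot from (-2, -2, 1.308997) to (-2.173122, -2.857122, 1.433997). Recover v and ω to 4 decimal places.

v = -1.7500, ω = 0.2500

Δθ = 1.433997 − 1.308997 = 0.125000
ω = Δθ/dt = 0.125000/0.5 = 0.2500
R = −Δy/(cos θ' − cos θ) = -7.0000
v = R·ω = -7.0000·0.2500 = -1.7500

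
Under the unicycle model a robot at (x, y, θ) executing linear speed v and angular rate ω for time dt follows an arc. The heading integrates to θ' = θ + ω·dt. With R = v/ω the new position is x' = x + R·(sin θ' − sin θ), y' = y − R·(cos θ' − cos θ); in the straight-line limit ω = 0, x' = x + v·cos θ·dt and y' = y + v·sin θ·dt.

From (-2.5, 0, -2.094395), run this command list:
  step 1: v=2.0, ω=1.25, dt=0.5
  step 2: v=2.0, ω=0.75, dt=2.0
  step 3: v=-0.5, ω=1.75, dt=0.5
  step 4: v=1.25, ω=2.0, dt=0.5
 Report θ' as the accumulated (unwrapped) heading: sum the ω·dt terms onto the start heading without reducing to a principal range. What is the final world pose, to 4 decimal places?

(-0.0891, -2.8756, 1.9056)

step 1: θ'=-1.4694 (R=1.6000) → pose (-2.7061, -0.9620, -1.4694)
step 2: θ'=0.0306 (R=2.6667) → pose (0.0284, -3.3574, 0.0306)
step 3: θ'=0.9056 (R=-0.2857) → pose (-0.1876, -3.4667, 0.9056)
step 4: θ'=1.9056 (R=0.6250) → pose (-0.0891, -2.8756, 1.9056)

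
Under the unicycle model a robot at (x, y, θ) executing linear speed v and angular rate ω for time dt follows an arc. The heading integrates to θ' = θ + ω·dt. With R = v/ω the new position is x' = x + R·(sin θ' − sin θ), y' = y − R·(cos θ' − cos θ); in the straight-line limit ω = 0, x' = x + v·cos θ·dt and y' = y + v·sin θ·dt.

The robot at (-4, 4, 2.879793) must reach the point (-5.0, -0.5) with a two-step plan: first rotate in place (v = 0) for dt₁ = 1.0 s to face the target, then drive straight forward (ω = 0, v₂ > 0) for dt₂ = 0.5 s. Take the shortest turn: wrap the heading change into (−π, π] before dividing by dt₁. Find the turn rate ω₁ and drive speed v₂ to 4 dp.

heading to target = atan2(-0.5−4, -5−-4) = -1.7895
Δθ = wrap(-1.7895 − 2.8798) = 1.6139; ω₁ = Δθ/dt₁ = 1.6139
distance = √((-5−-4)² + (-0.5−4)²) = 4.6098; v₂ = distance/dt₂ = 9.2195

ω₁ = 1.6139, v₂ = 9.2195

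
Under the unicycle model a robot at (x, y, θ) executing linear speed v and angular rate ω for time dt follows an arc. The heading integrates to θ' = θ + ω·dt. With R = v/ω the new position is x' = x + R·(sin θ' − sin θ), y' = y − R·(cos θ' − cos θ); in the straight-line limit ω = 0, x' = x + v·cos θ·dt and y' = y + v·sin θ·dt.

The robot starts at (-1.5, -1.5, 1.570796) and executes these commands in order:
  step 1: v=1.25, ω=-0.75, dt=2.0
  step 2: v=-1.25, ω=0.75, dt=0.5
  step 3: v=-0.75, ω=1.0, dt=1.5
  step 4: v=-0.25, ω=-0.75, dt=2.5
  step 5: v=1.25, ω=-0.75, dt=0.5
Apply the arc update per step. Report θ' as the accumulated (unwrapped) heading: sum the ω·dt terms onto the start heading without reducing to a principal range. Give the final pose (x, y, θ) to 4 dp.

step 1: θ'=0.0708 (R=-1.6667) → pose (0.0488, 0.1625, 0.0708)
step 2: θ'=0.4458 (R=-1.6667) → pose (-0.5520, 0.0038, 0.4458)
step 3: θ'=1.9458 (R=-0.7500) → pose (-0.9265, -0.9476, 1.9458)
step 4: θ'=0.0708 (R=0.3333) → pose (-1.2130, -1.4022, 0.0708)
step 5: θ'=-0.3042 (R=-1.6667) → pose (-0.5959, -1.4746, -0.3042)

(-0.5959, -1.4746, -0.3042)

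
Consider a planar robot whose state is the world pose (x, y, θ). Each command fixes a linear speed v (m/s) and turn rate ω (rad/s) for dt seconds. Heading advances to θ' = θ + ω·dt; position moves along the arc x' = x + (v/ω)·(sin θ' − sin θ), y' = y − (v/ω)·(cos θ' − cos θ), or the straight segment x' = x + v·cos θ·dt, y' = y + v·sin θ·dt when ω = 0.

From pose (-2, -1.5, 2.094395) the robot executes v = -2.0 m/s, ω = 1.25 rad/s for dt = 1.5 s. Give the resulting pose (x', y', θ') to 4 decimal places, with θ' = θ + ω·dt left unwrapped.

θ' = 2.0944 + 1.25·1.5 = 3.9694
R = v/ω = -2.0/1.25 = -1.6000
x' = -2 + -1.6000·(sin 3.9694 − sin 2.0944) = 0.5640
y' = -1.5 − -1.6000·(cos 3.9694 − cos 2.0944) = -1.7824

(0.5640, -1.7824, 3.9694)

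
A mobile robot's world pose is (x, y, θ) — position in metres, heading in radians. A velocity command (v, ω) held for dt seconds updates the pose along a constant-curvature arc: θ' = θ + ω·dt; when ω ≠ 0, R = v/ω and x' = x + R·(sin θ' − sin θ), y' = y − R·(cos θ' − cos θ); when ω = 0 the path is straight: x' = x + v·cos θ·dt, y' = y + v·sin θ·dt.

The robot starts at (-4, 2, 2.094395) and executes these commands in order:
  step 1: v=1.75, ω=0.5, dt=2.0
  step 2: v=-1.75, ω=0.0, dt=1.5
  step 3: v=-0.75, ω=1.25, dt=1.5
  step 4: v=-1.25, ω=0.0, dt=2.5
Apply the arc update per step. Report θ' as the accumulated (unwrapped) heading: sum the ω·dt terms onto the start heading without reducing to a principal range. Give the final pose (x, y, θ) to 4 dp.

step 1: θ'=3.0944 (R=3.5000) → pose (-6.8660, 3.7461, 3.0944)
step 2: θ'=3.0944 (straight) → pose (-4.2439, 3.6223, 3.0944)
step 3: θ'=4.9694 (R=-0.6000) → pose (-3.6353, 4.3741, 4.9694)
step 4: θ'=4.9694 (straight) → pose (-4.4296, 7.3965, 4.9694)

(-4.4296, 7.3965, 4.9694)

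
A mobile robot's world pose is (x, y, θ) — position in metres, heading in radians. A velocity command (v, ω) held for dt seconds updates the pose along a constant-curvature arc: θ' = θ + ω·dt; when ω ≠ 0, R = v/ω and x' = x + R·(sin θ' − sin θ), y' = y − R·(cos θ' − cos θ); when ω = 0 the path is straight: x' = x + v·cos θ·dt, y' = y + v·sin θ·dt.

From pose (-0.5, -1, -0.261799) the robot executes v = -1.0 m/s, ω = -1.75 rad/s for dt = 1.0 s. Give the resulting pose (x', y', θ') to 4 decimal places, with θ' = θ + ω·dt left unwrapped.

(-0.8689, -0.2041, -2.0118)

θ' = -0.2618 + -1.75·1.0 = -2.0118
R = v/ω = -1.0/-1.75 = 0.5714
x' = -0.5 + 0.5714·(sin -2.0118 − sin -0.2618) = -0.8689
y' = -1 − 0.5714·(cos -2.0118 − cos -0.2618) = -0.2041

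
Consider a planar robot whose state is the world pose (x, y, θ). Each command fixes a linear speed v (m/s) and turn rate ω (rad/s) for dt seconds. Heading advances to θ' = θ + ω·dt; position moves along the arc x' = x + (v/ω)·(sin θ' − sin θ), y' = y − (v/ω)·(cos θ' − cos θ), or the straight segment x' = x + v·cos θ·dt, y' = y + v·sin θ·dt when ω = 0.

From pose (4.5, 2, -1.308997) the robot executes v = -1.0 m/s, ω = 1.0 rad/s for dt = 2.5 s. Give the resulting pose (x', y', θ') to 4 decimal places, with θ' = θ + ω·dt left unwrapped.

θ' = -1.3090 + 1.0·2.5 = 1.1910
R = v/ω = -1.0/1.0 = -1.0000
x' = 4.5 + -1.0000·(sin 1.1910 − sin -1.3090) = 2.6053
y' = 2 − -1.0000·(cos 1.1910 − cos -1.3090) = 2.1119

(2.6053, 2.1119, 1.1910)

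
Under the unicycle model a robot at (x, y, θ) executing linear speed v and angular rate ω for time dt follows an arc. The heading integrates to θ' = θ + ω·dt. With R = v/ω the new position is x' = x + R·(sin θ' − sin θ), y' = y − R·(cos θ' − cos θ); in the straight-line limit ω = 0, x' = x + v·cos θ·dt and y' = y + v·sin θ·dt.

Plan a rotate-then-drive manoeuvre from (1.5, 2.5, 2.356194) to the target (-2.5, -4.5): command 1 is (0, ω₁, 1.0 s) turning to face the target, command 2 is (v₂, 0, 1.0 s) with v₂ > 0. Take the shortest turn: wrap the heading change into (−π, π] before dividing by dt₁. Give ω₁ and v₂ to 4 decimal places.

ω₁ = 1.8370, v₂ = 8.0623

heading to target = atan2(-4.5−2.5, -2.5−1.5) = -2.0899
Δθ = wrap(-2.0899 − 2.3562) = 1.8370; ω₁ = Δθ/dt₁ = 1.8370
distance = √((-2.5−1.5)² + (-4.5−2.5)²) = 8.0623; v₂ = distance/dt₂ = 8.0623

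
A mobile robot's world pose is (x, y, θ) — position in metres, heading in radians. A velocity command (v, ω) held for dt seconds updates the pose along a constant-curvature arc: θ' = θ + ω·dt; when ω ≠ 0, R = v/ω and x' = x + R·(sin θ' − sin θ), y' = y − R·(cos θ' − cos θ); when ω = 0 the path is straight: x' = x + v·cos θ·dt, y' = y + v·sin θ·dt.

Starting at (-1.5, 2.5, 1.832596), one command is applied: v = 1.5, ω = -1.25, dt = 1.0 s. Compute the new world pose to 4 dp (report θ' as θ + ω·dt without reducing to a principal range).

(-1.0011, 3.8126, 0.5826)

θ' = 1.8326 + -1.25·1.0 = 0.5826
R = v/ω = 1.5/-1.25 = -1.2000
x' = -1.5 + -1.2000·(sin 0.5826 − sin 1.8326) = -1.0011
y' = 2.5 − -1.2000·(cos 0.5826 − cos 1.8326) = 3.8126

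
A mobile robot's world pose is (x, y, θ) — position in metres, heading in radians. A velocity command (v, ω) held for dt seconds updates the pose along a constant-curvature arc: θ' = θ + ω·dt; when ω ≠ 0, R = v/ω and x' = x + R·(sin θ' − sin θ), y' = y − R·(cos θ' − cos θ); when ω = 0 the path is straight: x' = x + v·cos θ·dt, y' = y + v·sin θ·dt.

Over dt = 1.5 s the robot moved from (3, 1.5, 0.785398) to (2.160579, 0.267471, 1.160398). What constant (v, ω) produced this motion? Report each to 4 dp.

v = -1.0000, ω = 0.2500

Δθ = 1.160398 − 0.785398 = 0.375000
ω = Δθ/dt = 0.375000/1.5 = 0.2500
R = −Δy/(cos θ' − cos θ) = -4.0000
v = R·ω = -4.0000·0.2500 = -1.0000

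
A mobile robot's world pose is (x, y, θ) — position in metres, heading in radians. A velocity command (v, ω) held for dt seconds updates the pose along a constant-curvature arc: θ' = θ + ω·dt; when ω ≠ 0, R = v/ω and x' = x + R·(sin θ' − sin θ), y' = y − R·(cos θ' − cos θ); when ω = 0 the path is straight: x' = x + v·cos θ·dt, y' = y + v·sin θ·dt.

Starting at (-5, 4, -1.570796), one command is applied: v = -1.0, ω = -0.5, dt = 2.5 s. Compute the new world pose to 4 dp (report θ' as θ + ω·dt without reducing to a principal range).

(-3.6306, 5.8980, -2.8208)

θ' = -1.5708 + -0.5·2.5 = -2.8208
R = v/ω = -1.0/-0.5 = 2.0000
x' = -5 + 2.0000·(sin -2.8208 − sin -1.5708) = -3.6306
y' = 4 − 2.0000·(cos -2.8208 − cos -1.5708) = 5.8980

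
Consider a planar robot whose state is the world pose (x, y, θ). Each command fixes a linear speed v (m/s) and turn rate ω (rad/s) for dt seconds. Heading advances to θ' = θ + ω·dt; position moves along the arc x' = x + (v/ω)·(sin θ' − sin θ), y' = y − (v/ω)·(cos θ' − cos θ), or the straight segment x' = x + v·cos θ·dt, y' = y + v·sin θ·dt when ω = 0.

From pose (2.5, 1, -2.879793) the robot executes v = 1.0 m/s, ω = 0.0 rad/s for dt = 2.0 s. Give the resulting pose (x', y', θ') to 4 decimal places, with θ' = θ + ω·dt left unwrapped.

(0.5681, 0.4824, -2.8798)

θ' = -2.8798 + 0.0·2.0 = -2.8798
ω = 0 → straight: x' = 2.5 + 1.0·cos(-2.8798)·2.0 = 0.5681
y' = 1 + 1.0·sin(-2.8798)·2.0 = 0.4824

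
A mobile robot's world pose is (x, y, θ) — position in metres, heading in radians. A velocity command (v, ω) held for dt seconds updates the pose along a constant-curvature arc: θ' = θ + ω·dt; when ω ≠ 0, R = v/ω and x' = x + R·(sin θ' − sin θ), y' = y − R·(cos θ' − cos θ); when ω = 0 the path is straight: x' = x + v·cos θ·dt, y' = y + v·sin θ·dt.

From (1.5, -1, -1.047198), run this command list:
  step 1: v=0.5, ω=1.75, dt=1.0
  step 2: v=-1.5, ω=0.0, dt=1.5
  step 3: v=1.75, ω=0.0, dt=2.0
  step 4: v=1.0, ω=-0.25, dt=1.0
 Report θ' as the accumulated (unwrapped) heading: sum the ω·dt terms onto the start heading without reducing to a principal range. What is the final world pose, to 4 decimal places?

(3.7214, 0.2776, 0.4528)

step 1: θ'=0.7028 (R=0.2857) → pose (1.9321, -1.0752, 0.7028)
step 2: θ'=0.7028 (straight) → pose (0.2153, -2.5295, 0.7028)
step 3: θ'=0.7028 (straight) → pose (2.8859, -0.2672, 0.7028)
step 4: θ'=0.4528 (R=-4.0000) → pose (3.7214, 0.2776, 0.4528)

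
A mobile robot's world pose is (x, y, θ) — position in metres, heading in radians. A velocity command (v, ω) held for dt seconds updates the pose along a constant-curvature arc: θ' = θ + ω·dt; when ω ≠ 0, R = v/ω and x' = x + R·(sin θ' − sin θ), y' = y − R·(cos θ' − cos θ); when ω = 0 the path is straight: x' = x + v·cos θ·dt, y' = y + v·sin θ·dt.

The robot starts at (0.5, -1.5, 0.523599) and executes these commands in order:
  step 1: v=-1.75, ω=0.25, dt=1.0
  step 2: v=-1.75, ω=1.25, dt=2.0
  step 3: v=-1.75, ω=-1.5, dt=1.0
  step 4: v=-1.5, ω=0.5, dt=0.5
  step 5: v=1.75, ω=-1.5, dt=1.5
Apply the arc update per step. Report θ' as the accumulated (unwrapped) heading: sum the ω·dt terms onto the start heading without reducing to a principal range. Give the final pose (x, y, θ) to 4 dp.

step 1: θ'=0.7736 (R=-7.0000) → pose (-0.8910, -2.5544, 0.7736)
step 2: θ'=3.2736 (R=-1.4000) → pose (0.2715, -4.9438, 3.2736)
step 3: θ'=1.7736 (R=1.1667) → pose (1.5678, -5.8653, 1.7736)
step 4: θ'=2.0236 (R=-3.0000) → pose (1.8086, -6.5735, 2.0236)
step 5: θ'=-0.2264 (R=-1.1667) → pose (3.1196, -4.9262, -0.2264)

(3.1196, -4.9262, -0.2264)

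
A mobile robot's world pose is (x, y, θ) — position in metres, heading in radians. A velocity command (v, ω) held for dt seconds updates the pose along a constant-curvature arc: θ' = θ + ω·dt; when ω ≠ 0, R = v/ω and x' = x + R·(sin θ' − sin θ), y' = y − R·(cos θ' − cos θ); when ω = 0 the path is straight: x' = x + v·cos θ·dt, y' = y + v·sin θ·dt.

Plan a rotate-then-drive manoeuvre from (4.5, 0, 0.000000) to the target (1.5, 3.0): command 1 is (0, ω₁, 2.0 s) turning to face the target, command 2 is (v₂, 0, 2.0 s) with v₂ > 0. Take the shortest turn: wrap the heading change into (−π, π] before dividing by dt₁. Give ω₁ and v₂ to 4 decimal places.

ω₁ = 1.1781, v₂ = 2.1213

heading to target = atan2(3−0, 1.5−4.5) = 2.3562
Δθ = wrap(2.3562 − 0.0000) = 2.3562; ω₁ = Δθ/dt₁ = 1.1781
distance = √((1.5−4.5)² + (3−0)²) = 4.2426; v₂ = distance/dt₂ = 2.1213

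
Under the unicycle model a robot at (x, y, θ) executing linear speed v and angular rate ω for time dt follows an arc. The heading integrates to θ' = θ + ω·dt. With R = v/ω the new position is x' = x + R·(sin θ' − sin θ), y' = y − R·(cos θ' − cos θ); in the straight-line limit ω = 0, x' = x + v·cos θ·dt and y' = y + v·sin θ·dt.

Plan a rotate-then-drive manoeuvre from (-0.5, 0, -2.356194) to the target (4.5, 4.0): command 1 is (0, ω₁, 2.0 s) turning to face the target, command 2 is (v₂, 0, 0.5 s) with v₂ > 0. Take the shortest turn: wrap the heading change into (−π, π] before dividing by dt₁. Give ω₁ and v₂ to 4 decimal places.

ω₁ = 1.5155, v₂ = 12.8062

heading to target = atan2(4−0, 4.5−-0.5) = 0.6747
Δθ = wrap(0.6747 − -2.3562) = 3.0309; ω₁ = Δθ/dt₁ = 1.5155
distance = √((4.5−-0.5)² + (4−0)²) = 6.4031; v₂ = distance/dt₂ = 12.8062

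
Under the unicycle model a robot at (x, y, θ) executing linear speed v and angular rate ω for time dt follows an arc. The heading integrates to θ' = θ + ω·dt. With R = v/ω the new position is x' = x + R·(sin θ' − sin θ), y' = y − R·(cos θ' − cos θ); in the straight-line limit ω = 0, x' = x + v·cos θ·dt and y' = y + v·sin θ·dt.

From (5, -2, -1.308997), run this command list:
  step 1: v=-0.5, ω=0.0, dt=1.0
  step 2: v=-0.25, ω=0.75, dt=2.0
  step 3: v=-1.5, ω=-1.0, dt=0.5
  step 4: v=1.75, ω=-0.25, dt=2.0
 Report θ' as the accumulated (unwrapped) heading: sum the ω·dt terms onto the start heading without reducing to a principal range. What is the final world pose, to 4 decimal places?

(6.6809, -3.0692, -0.8090)

step 1: θ'=-1.3090 (straight) → pose (4.8706, -1.5170, -1.3090)
step 2: θ'=0.1910 (R=-0.3333) → pose (4.4853, -1.2760, 0.1910)
step 3: θ'=-0.3090 (R=1.5000) → pose (3.7444, -1.2323, -0.3090)
step 4: θ'=-0.8090 (R=-7.0000) → pose (6.6809, -3.0692, -0.8090)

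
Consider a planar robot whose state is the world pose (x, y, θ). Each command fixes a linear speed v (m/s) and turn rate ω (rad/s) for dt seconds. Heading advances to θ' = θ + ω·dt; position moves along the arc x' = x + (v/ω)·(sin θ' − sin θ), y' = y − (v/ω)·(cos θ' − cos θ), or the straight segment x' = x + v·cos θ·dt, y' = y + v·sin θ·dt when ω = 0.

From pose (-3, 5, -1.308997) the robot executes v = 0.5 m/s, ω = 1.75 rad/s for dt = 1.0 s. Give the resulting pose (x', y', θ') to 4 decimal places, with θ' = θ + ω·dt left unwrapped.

(-2.6021, 4.8156, 0.4410)

θ' = -1.3090 + 1.75·1.0 = 0.4410
R = v/ω = 0.5/1.75 = 0.2857
x' = -3 + 0.2857·(sin 0.4410 − sin -1.3090) = -2.6021
y' = 5 − 0.2857·(cos 0.4410 − cos -1.3090) = 4.8156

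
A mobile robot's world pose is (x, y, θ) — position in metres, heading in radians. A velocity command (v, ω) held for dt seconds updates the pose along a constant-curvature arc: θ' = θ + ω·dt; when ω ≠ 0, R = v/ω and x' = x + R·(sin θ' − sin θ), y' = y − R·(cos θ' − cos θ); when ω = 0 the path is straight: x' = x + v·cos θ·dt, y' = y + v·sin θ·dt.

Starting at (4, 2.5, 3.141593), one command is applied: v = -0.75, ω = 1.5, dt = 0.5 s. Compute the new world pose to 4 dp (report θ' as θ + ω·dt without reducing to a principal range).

(4.3408, 2.6342, 3.8916)

θ' = 3.1416 + 1.5·0.5 = 3.8916
R = v/ω = -0.75/1.5 = -0.5000
x' = 4 + -0.5000·(sin 3.8916 − sin 3.1416) = 4.3408
y' = 2.5 − -0.5000·(cos 3.8916 − cos 3.1416) = 2.6342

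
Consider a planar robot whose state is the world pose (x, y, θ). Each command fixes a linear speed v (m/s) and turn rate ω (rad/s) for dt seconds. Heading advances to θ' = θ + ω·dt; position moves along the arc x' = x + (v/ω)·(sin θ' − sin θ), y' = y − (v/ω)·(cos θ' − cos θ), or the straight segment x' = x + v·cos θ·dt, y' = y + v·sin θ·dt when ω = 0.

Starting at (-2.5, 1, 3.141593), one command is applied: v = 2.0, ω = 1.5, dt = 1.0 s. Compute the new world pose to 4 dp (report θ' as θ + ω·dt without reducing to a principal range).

θ' = 3.1416 + 1.5·1.0 = 4.6416
R = v/ω = 2.0/1.5 = 1.3333
x' = -2.5 + 1.3333·(sin 4.6416 − sin 3.1416) = -3.8300
y' = 1 − 1.3333·(cos 4.6416 − cos 3.1416) = -0.2390

(-3.8300, -0.2390, 4.6416)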